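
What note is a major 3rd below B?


Solution.
A 3rd spans 3 letter names, so from B we land on G
A major 3rd = 4 semitones below B
Spell G at that pitch: G
= G


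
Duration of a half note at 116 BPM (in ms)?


One quarter-note beat = 60000 / BPM = 60000 / 116 ms
Half note = 2 × quarter note
Duration = 2 × 60000 / 116 = 120000 / 116
= 1034.5 ms


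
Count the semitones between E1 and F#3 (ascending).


Step by step:
Absolute semitone position = octave×12 + chromatic position
E1: 1×12 + 4 = 16
F#3: 3×12 + 6 = 42
Difference = 42 - 16 = 26
= 26 semitones


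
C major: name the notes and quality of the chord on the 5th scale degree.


C major scale: C D E F G A B
Diatonic triad on degree 5 stacks scale notes 5, 7, 2: G B D
G→B = 4 semitones; G→D = 7 semitones → major triad
= G B D (major)


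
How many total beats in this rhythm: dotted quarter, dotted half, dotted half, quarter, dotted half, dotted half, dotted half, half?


Let's work it out.
Beat values:
  dotted quarter = 1.5 beats
  dotted half = 3 beats
  dotted half = 3 beats
  quarter = 1 beat
  dotted half = 3 beats
  dotted half = 3 beats
  dotted half = 3 beats
  half = 2 beats
Sum = 1.5 + 3 + 3 + 1 + 3 + 3 + 3 + 2
= 19.5 beats


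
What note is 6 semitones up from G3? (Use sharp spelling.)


Reasoning:
G3: chromatic position 7 in octave 3 → absolute = 3×12 + 7 = 43
Transpose up 6: 43 + 6 = 49
49 = 4×12 + 1 → C# in octave 4
Result = C#4


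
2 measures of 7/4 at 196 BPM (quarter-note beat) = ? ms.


Working:
Quarter-note beat duration = 60000 / 196 ms
Beats per measure (7/4) = 7
One measure = 7 × 60000 / 196 = 420000 / 196 ms
2 measures = 2 × 420000 / 196 = 840000 / 196
= 4285.7 ms


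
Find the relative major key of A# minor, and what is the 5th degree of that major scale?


The relative major shares the key signature and is a minor 3rd above the minor tonic
A minor 3rd above A# is C#
→ relative major of A# minor is C# major
C# major scale: C# D# E# F# G# A# B#
= C# major; 5th degree = G#


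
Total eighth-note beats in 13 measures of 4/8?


Time signature 4/8: the bottom number 8 means the eighth note gets one count
The top number 4 means 4 eighth-note beats per measure
Total = 4 × 13 measures
= 52 eighth-note beats


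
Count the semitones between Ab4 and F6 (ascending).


Working:
Absolute semitone position = octave×12 + chromatic position
Ab4: 4×12 + 8 = 56
F6: 6×12 + 5 = 77
Difference = 77 - 56 = 21
= 21 semitones


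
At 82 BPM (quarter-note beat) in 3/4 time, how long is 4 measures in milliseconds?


Let's work it out.
Quarter-note beat duration = 60000 / 82 ms
Beats per measure (3/4) = 3
One measure = 3 × 60000 / 82 = 180000 / 82 ms
4 measures = 4 × 180000 / 82 = 720000 / 82
= 8780.5 ms


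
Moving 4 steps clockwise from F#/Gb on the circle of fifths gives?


Reasoning:
Each clockwise step on the circle of fifths moves up a perfect 5th
From F#/Gb: F#/Gb → Db → Ab → Eb → Bb
= Bb


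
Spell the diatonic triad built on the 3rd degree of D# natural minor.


Solution.
D# natural minor scale: D# E# F# G# A# B C#
Diatonic triad on degree 3 stacks scale notes 3, 5, 7: F# A# C#
F#→A# = 4 semitones; F#→C# = 7 semitones → major triad
= F# A# C# (major)


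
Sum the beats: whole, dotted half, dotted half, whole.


Step by step:
Beat values:
  whole = 4 beats
  dotted half = 3 beats
  dotted half = 3 beats
  whole = 4 beats
Sum = 4 + 3 + 3 + 4
= 14 beats


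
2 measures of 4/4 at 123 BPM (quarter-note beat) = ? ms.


Let's work it out.
Quarter-note beat duration = 60000 / 123 ms
Beats per measure (4/4) = 4
One measure = 4 × 60000 / 123 = 240000 / 123 ms
2 measures = 2 × 240000 / 123 = 480000 / 123
= 3902.4 ms


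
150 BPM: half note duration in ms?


One quarter-note beat = 60000 / BPM = 60000 / 150 ms
Half note = 2 × quarter note
Duration = 2 × 60000 / 150 = 120000 / 150
= 800.0 ms


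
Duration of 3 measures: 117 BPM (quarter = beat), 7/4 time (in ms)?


Reasoning:
Quarter-note beat duration = 60000 / 117 ms
Beats per measure (7/4) = 7
One measure = 7 × 60000 / 117 = 420000 / 117 ms
3 measures = 3 × 420000 / 117 = 1260000 / 117
= 10769.2 ms


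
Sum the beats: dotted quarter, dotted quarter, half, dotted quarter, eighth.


Beat values:
  dotted quarter = 1.5 beats
  dotted quarter = 1.5 beats
  half = 2 beats
  dotted quarter = 1.5 beats
  eighth = 0.5 beats
Sum = 1.5 + 1.5 + 2 + 1.5 + 0.5
= 7 beats


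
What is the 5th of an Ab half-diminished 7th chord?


Solution.
Half-diminished 7th chord = root + minor 3rd + diminished 5th + minor 7th
Seventh chords stack in thirds, so the letter names are A-C-E-G
Root: Ab
Minor 3rd above Ab: Cb
Diminished 5th above Ab: Ebb
Minor 7th above Ab: Gb
The 5th = Ebb


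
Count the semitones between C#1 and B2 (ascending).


Solution.
Absolute semitone position = octave×12 + chromatic position
C#1: 1×12 + 1 = 13
B2: 2×12 + 11 = 35
Difference = 35 - 13 = 22
= 22 semitones


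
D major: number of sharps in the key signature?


Solution.
Sharp major keys follow the circle of fifths: C(0), G(1), D(2), A(3), E(4), B(5), F#(6), C#(7)
D major has 2 sharps
Order of sharps: F# C# G# D# A# E# B# → first 2: F#, C#
= 2 sharps


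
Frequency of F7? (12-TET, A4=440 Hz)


Solution.
f = 440 × 2^(n/12) where n = semitones from A4
F7: 32 semitones from A4
f = 440 × 2^(32/12)
f = 2793.83 Hz


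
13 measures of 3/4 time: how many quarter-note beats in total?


Step by step:
Time signature 3/4: the bottom number 4 means the quarter note gets one count
The top number 3 means 3 quarter-note beats per measure
Total = 3 × 13 measures
= 39 quarter-note beats


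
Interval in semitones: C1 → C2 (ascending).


Reasoning:
Absolute semitone position = octave×12 + chromatic position
C1: 1×12 + 0 = 12
C2: 2×12 + 0 = 24
Difference = 24 - 12 = 12
= 12 semitones


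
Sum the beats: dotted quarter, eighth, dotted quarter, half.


Solution.
Beat values:
  dotted quarter = 1.5 beats
  eighth = 0.5 beats
  dotted quarter = 1.5 beats
  half = 2 beats
Sum = 1.5 + 0.5 + 1.5 + 2
= 5.5 beats


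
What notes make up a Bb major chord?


Solution.
Major triad = root + major 3rd (4 semitones) + perfect 5th (7 semitones)
A triad on Bb stacks thirds, so the chord tones use letter names B-D-F
Root: Bb
Major 3rd above Bb: D
Perfect 5th above Bb: F
Chord = Bb D F


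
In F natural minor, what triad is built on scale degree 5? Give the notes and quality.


Let's work it out.
F natural minor scale: F G Ab Bb C Db Eb
Diatonic triad on degree 5 stacks scale notes 5, 7, 2: C Eb G
C→Eb = 3 semitones; C→G = 7 semitones → minor triad
= C Eb G (minor)


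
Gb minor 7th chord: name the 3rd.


Let's work it out.
Minor 7th chord = root + minor 3rd + perfect 5th + minor 7th
Seventh chords stack in thirds, so the letter names are G-B-D-F
Root: Gb
Minor 3rd above Gb: Bbb
Perfect 5th above Gb: Db
Minor 7th above Gb: Fb
The 3rd = Bbb


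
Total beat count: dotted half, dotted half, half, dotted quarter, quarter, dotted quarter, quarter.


Reasoning:
Beat values:
  dotted half = 3 beats
  dotted half = 3 beats
  half = 2 beats
  dotted quarter = 1.5 beats
  quarter = 1 beat
  dotted quarter = 1.5 beats
  quarter = 1 beat
Sum = 3 + 3 + 2 + 1.5 + 1 + 1.5 + 1
= 13 beats


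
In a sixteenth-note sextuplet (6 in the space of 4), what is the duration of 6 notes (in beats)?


Solution.
Sextuplet: 6 notes occupy the space of 4 sixteenth notes
Space = 4 × 1/4 = 1 beat
Each sextuplet note = 1 / 6 = 1/6 beats
6 notes = 6 × 1/6 = 1
= 1 beat


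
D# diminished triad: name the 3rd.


Working:
Diminished triad = root + minor 3rd (3 semitones) + diminished 5th (6 semitones)
A triad on D# stacks thirds, so the chord tones use letter names D-F-A
Root: D#
Minor 3rd above D#: F#
Diminished 5th above D#: A
The 3rd = F#


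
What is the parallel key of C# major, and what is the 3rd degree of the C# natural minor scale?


Let's work it out.
Parallel keys share the same tonic but differ in mode
C# major → parallel is C# minor
C# natural minor scale: C# D# E F# G# A B
= C# minor; 3rd degree = E


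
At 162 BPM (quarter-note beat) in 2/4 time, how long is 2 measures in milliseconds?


Reasoning:
Quarter-note beat duration = 60000 / 162 ms
Beats per measure (2/4) = 2
One measure = 2 × 60000 / 162 = 120000 / 162 ms
2 measures = 2 × 120000 / 162 = 240000 / 162
= 1481.5 ms


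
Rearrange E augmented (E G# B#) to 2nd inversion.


Root position: E G# B#
2nd inversion: move root and 3rd up an octave
Bass note: B#
Notes (bottom to top) = B# E G#


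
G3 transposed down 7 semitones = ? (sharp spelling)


Reasoning:
G3: chromatic position 7 in octave 3 → absolute = 3×12 + 7 = 43
Transpose down 7: 43 - 7 = 36
36 = 3×12 + 0 → C in octave 3
Result = C3


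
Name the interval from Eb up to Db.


Step by step:
Letter names: E → D spans 7 letter names → a 7th
Semitones: Eb → Db = 10 half-steps
A 7th of 10 semitones is a minor 7th
= minor 7th


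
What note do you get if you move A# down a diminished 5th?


Working:
diminished 5th: 5 letter names, 6 semitones
Letter: A - 4 → D
Pitch: A# - 6 semitones, spelled as a D → D##
= D##


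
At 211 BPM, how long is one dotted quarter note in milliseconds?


One quarter-note beat = 60000 / BPM = 60000 / 211 ms
Dotted quarter note = 3/2 × quarter note
Duration = 3/2 × 60000 / 211 = 90000 / 211
= 426.5 ms


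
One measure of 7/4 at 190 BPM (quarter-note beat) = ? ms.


Reasoning:
Quarter-note beat duration = 60000 / 190 ms
Beats per measure (7/4) = 7
One measure = 7 × 60000 / 190 = 420000 / 190 ms
= 2210.5 ms


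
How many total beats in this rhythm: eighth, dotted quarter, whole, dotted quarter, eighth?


Beat values:
  eighth = 0.5 beats
  dotted quarter = 1.5 beats
  whole = 4 beats
  dotted quarter = 1.5 beats
  eighth = 0.5 beats
Sum = 0.5 + 1.5 + 4 + 1.5 + 0.5
= 8 beats


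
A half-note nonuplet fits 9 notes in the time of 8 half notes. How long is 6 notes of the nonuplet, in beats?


Nonuplet: 9 notes occupy the space of 8 half notes
Space = 8 × 2 = 16 beats
Each nonuplet note = 16 / 9 = 16/9 beats
6 notes = 6 × 16/9 = 32/3
= 32/3 beats


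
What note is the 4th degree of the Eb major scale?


Solution.
Major scale pattern: W-W-H-W-W-W-H (2-2-1-2-2-2-1 semitones)
Starting from Eb:
  Eb + 2 semitones → F
  F + 2 semitones → G
  G + 1 semitone → Ab
  Ab + 2 semitones → Bb
  Bb + 2 semitones → C
  C + 2 semitones → D
  D + 1 semitone → Eb
Scale: Eb F G Ab Bb C D
Degree 4 = Ab


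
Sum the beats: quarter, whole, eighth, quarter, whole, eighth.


Working:
Beat values:
  quarter = 1 beat
  whole = 4 beats
  eighth = 0.5 beats
  quarter = 1 beat
  whole = 4 beats
  eighth = 0.5 beats
Sum = 1 + 4 + 0.5 + 1 + 4 + 0.5
= 11 beats


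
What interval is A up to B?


Letter names: A → B spans 2 letter names → a 2nd
Semitones: A → B = 2 half-steps
A 2nd of 2 semitones is a major 2nd
= major 2nd


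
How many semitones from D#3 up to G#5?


Working:
Absolute semitone position = octave×12 + chromatic position
D#3: 3×12 + 3 = 39
G#5: 5×12 + 8 = 68
Difference = 68 - 39 = 29
= 29 semitones


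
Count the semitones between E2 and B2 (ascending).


Let's work it out.
Absolute semitone position = octave×12 + chromatic position
E2: 2×12 + 4 = 28
B2: 2×12 + 11 = 35
Difference = 35 - 28 = 7
= 7 semitones


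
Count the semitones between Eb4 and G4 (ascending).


Solution.
Absolute semitone position = octave×12 + chromatic position
Eb4: 4×12 + 3 = 51
G4: 4×12 + 7 = 55
Difference = 55 - 51 = 4
= 4 semitones


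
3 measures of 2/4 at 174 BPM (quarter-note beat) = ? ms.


Quarter-note beat duration = 60000 / 174 ms
Beats per measure (2/4) = 2
One measure = 2 × 60000 / 174 = 120000 / 174 ms
3 measures = 3 × 120000 / 174 = 360000 / 174
= 2069.0 ms


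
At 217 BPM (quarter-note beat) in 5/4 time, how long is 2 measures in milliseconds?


Solution.
Quarter-note beat duration = 60000 / 217 ms
Beats per measure (5/4) = 5
One measure = 5 × 60000 / 217 = 300000 / 217 ms
2 measures = 2 × 300000 / 217 = 600000 / 217
= 2765.0 ms


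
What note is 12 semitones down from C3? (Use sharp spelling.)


Step by step:
C3: chromatic position 0 in octave 3 → absolute = 3×12 + 0 = 36
Transpose down 12: 36 - 12 = 24
24 = 2×12 + 0 → C in octave 2
Result = C2


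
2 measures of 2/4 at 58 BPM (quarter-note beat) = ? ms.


Quarter-note beat duration = 60000 / 58 ms
Beats per measure (2/4) = 2
One measure = 2 × 60000 / 58 = 120000 / 58 ms
2 measures = 2 × 120000 / 58 = 240000 / 58
= 4137.9 ms


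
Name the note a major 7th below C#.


Working:
A 7th spans 7 letter names, so from C we land on D
A major 7th = 11 semitones below C#
Spell D at that pitch: D
= D


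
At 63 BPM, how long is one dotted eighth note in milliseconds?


Reasoning:
One quarter-note beat = 60000 / BPM = 60000 / 63 ms
Dotted eighth note = 3/4 × quarter note
Duration = 3/4 × 60000 / 63 = 45000 / 63
= 714.3 ms


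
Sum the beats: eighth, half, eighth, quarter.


Working:
Beat values:
  eighth = 0.5 beats
  half = 2 beats
  eighth = 0.5 beats
  quarter = 1 beat
Sum = 0.5 + 2 + 0.5 + 1
= 4 beats


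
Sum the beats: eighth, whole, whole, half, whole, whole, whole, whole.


Working:
Beat values:
  eighth = 0.5 beats
  whole = 4 beats
  whole = 4 beats
  half = 2 beats
  whole = 4 beats
  whole = 4 beats
  whole = 4 beats
  whole = 4 beats
Sum = 0.5 + 4 + 4 + 2 + 4 + 4 + 4 + 4
= 26.5 beats


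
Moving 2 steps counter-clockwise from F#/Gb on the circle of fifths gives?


Step by step:
Each counter-clockwise step moves down a perfect 5th (= up a perfect 4th)
From F#/Gb: F#/Gb → B → E
= E


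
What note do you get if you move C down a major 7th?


Let's work it out.
major 7th: 7 letter names, 11 semitones
Letter: C - 6 → D
Pitch: C - 11 semitones, spelled as a D → Db
= Db


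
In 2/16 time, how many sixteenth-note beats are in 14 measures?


Time signature 2/16: the bottom number 16 means the sixteenth note gets one count
The top number 2 means 2 sixteenth-note beats per measure
Total = 2 × 14 measures
= 28 sixteenth-note beats


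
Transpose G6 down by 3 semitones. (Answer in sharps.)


Reasoning:
G6: chromatic position 7 in octave 6 → absolute = 6×12 + 7 = 79
Transpose down 3: 79 - 3 = 76
76 = 6×12 + 4 → E in octave 6
Result = E6


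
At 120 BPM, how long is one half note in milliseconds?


One quarter-note beat = 60000 / BPM = 60000 / 120 ms
Half note = 2 × quarter note
Duration = 2 × 60000 / 120 = 120000 / 120
= 1000.0 ms


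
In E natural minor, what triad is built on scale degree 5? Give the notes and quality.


E natural minor scale: E F# G A B C D
Diatonic triad on degree 5 stacks scale notes 5, 7, 2: B D F#
B→D = 3 semitones; B→F# = 7 semitones → minor triad
= B D F# (minor)


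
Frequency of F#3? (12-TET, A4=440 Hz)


f = 440 × 2^(n/12) where n = semitones from A4
F#3: -15 semitones from A4
f = 440 × 2^(-15/12)
f = 185.00 Hz


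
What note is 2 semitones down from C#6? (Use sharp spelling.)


Working:
C#6: chromatic position 1 in octave 6 → absolute = 6×12 + 1 = 73
Transpose down 2: 73 - 2 = 71
71 = 5×12 + 11 → B in octave 5
Result = B5


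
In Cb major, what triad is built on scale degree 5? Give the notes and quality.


Working:
Cb major scale: Cb Db Eb Fb Gb Ab Bb
Diatonic triad on degree 5 stacks scale notes 5, 7, 2: Gb Bb Db
Gb→Bb = 4 semitones; Gb→Db = 7 semitones → major triad
= Gb Bb Db (major)


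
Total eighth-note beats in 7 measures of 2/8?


Step by step:
Time signature 2/8: the bottom number 8 means the eighth note gets one count
The top number 2 means 2 eighth-note beats per measure
Total = 2 × 7 measures
= 14 eighth-note beats


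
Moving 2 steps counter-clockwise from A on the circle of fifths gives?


Step by step:
Each counter-clockwise step moves down a perfect 5th (= up a perfect 4th)
From A: A → D → G
= G


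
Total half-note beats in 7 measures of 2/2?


Time signature 2/2: the bottom number 2 means the half note gets one count
The top number 2 means 2 half-note beats per measure
Total = 2 × 7 measures
= 14 half-note beats


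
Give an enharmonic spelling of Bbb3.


Working:
Enharmonic notes sound the same pitch but are spelled with different letter names
Bbb and A name the same pitch class
= A3


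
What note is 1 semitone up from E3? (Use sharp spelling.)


Solution.
E3: chromatic position 4 in octave 3 → absolute = 3×12 + 4 = 40
Transpose up 1: 40 + 1 = 41
41 = 3×12 + 5 → F in octave 3
Result = F3


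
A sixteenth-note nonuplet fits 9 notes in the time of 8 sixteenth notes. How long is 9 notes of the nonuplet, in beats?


Reasoning:
Nonuplet: 9 notes occupy the space of 8 sixteenth notes
Space = 8 × 1/4 = 2 beats
Each nonuplet note = 2 / 9 = 2/9 beats
9 notes = 9 × 2/9 = 2
= 2 beats


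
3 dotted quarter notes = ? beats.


Base quarter note = 1 beat
Dot 1 adds half the previous value: +1/2
One dotted quarter = 1 + 1/2 = 3/2
3 of them = 3 × 3/2 = 9/2
= 9/2 beats


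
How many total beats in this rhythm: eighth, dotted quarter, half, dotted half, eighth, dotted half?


Step by step:
Beat values:
  eighth = 0.5 beats
  dotted quarter = 1.5 beats
  half = 2 beats
  dotted half = 3 beats
  eighth = 0.5 beats
  dotted half = 3 beats
Sum = 0.5 + 1.5 + 2 + 3 + 0.5 + 3
= 10.5 beats


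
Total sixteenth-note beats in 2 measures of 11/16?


Step by step:
Time signature 11/16: the bottom number 16 means the sixteenth note gets one count
The top number 11 means 11 sixteenth-note beats per measure
Total = 11 × 2 measures
= 22 sixteenth-note beats


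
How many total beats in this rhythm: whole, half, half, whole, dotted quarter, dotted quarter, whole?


Beat values:
  whole = 4 beats
  half = 2 beats
  half = 2 beats
  whole = 4 beats
  dotted quarter = 1.5 beats
  dotted quarter = 1.5 beats
  whole = 4 beats
Sum = 4 + 2 + 2 + 4 + 1.5 + 1.5 + 4
= 19 beats


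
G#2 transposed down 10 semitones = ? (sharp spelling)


Step by step:
G#2: chromatic position 8 in octave 2 → absolute = 2×12 + 8 = 32
Transpose down 10: 32 - 10 = 22
22 = 1×12 + 10 → A# in octave 1
Result = A#1


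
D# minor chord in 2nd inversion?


Reasoning:
Root position: D# F# A#
2nd inversion: move root and 3rd up an octave
Bass note: A#
Notes (bottom to top) = A# D# F#


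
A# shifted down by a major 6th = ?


Working:
major 6th: 6 letter names, 9 semitones
Letter: A - 5 → C
Pitch: A# - 9 semitones, spelled as a C → C#
= C#


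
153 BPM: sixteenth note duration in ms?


Step by step:
One quarter-note beat = 60000 / BPM = 60000 / 153 ms
Sixteenth note = 1/4 × quarter note
Duration = 1/4 × 60000 / 153 = 15000 / 153
= 98.0 ms


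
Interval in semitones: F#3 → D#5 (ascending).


Absolute semitone position = octave×12 + chromatic position
F#3: 3×12 + 6 = 42
D#5: 5×12 + 3 = 63
Difference = 63 - 42 = 21
= 21 semitones


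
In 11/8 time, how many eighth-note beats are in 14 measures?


Reasoning:
Time signature 11/8: the bottom number 8 means the eighth note gets one count
The top number 11 means 11 eighth-note beats per measure
Total = 11 × 14 measures
= 154 eighth-note beats


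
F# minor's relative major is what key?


The relative major shares the key signature and is a minor 3rd above the minor tonic
A minor 3rd above F# is A
→ relative major of F# minor is A major
= A major


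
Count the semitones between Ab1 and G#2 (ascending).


Let's work it out.
Absolute semitone position = octave×12 + chromatic position
Ab1: 1×12 + 8 = 20
G#2: 2×12 + 8 = 32
Difference = 32 - 20 = 12
= 12 semitones


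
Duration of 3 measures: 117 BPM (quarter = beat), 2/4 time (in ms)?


Reasoning:
Quarter-note beat duration = 60000 / 117 ms
Beats per measure (2/4) = 2
One measure = 2 × 60000 / 117 = 120000 / 117 ms
3 measures = 3 × 120000 / 117 = 360000 / 117
= 3076.9 ms


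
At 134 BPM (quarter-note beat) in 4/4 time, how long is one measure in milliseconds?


Working:
Quarter-note beat duration = 60000 / 134 ms
Beats per measure (4/4) = 4
One measure = 4 × 60000 / 134 = 240000 / 134 ms
= 1791.0 ms


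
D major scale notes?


Solution.
Major scale pattern: W-W-H-W-W-W-H (2-2-1-2-2-2-1 semitones)
Starting from D:
  D + 2 semitones → E
  E + 2 semitones → F#
  F# + 1 semitone → G
  G + 2 semitones → A
  A + 2 semitones → B
  B + 2 semitones → C#
  C# + 1 semitone → D
Scale = D E F# G A B C#


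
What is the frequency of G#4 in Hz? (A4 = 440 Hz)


f = 440 × 2^(n/12) where n = semitones from A4
G#4: -1 semitones from A4
f = 440 × 2^(-1/12)
f = 415.30 Hz


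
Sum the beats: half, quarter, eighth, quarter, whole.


Beat values:
  half = 2 beats
  quarter = 1 beat
  eighth = 0.5 beats
  quarter = 1 beat
  whole = 4 beats
Sum = 2 + 1 + 0.5 + 1 + 4
= 8.5 beats


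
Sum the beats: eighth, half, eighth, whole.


Beat values:
  eighth = 0.5 beats
  half = 2 beats
  eighth = 0.5 beats
  whole = 4 beats
Sum = 0.5 + 2 + 0.5 + 4
= 7 beats


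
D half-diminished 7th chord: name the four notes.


Half-diminished 7th chord = root + minor 3rd + diminished 5th + minor 7th
Seventh chords stack in thirds, so the letter names are D-F-A-C
Root: D
Minor 3rd above D: F
Diminished 5th above D: Ab
Minor 7th above D: C
Chord = D F Ab C


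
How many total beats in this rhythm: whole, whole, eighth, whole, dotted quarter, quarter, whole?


Beat values:
  whole = 4 beats
  whole = 4 beats
  eighth = 0.5 beats
  whole = 4 beats
  dotted quarter = 1.5 beats
  quarter = 1 beat
  whole = 4 beats
Sum = 4 + 4 + 0.5 + 4 + 1.5 + 1 + 4
= 19 beats


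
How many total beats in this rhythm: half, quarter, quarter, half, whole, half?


Beat values:
  half = 2 beats
  quarter = 1 beat
  quarter = 1 beat
  half = 2 beats
  whole = 4 beats
  half = 2 beats
Sum = 2 + 1 + 1 + 2 + 4 + 2
= 12 beats


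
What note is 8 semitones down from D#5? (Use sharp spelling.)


Step by step:
D#5: chromatic position 3 in octave 5 → absolute = 5×12 + 3 = 63
Transpose down 8: 63 - 8 = 55
55 = 4×12 + 7 → G in octave 4
Result = G4


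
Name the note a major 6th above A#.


Solution.
A 6th spans 6 letter names, so from A we land on F
A major 6th = 9 semitones above A#
Spell F at that pitch: F##
= F##


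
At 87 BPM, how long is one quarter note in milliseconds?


One quarter-note beat = 60000 / BPM = 60000 / 87 ms
Duration = 60000 / 87
= 689.7 ms


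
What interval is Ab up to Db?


Reasoning:
Letter names: A → D spans 4 letter names → a 4th
Semitones: Ab → Db = 5 half-steps
A 4th of 5 semitones is a perfect 4th
= perfect 4th


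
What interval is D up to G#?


Let's work it out.
Letter names: D → G spans 4 letter names → a 4th
Semitones: D → G# = 6 half-steps
A 4th of 6 semitones is an augmented 4th
= augmented 4th


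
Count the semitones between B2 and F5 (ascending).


Reasoning:
Absolute semitone position = octave×12 + chromatic position
B2: 2×12 + 11 = 35
F5: 5×12 + 5 = 65
Difference = 65 - 35 = 30
= 30 semitones


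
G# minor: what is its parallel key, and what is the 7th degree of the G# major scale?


Working:
Parallel keys share the same tonic but differ in mode
G# minor → parallel is G# major
G# major scale: G# A# B# C# D# E# F##
= G# major; 7th degree = F##


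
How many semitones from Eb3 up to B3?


Absolute semitone position = octave×12 + chromatic position
Eb3: 3×12 + 3 = 39
B3: 3×12 + 11 = 47
Difference = 47 - 39 = 8
= 8 semitones


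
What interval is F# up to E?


Step by step:
Letter names: F → E spans 7 letter names → a 7th
Semitones: F# → E = 10 half-steps
A 7th of 10 semitones is a minor 7th
= minor 7th


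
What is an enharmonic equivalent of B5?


Enharmonic notes sound the same pitch but are spelled with different letter names
B and A## name the same pitch class
= A##5


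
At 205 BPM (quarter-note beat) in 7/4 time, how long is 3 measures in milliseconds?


Quarter-note beat duration = 60000 / 205 ms
Beats per measure (7/4) = 7
One measure = 7 × 60000 / 205 = 420000 / 205 ms
3 measures = 3 × 420000 / 205 = 1260000 / 205
= 6146.3 ms


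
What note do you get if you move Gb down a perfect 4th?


Solution.
perfect 4th: 4 letter names, 5 semitones
Letter: G - 3 → D
Pitch: Gb - 5 semitones, spelled as a D → Db
= Db


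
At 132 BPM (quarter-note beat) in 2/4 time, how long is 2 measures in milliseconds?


Let's work it out.
Quarter-note beat duration = 60000 / 132 ms
Beats per measure (2/4) = 2
One measure = 2 × 60000 / 132 = 120000 / 132 ms
2 measures = 2 × 120000 / 132 = 240000 / 132
= 1818.2 ms


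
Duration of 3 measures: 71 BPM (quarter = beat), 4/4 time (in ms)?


Step by step:
Quarter-note beat duration = 60000 / 71 ms
Beats per measure (4/4) = 4
One measure = 4 × 60000 / 71 = 240000 / 71 ms
3 measures = 3 × 240000 / 71 = 720000 / 71
= 10140.8 ms


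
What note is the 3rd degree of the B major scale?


Step by step:
Major scale pattern: W-W-H-W-W-W-H (2-2-1-2-2-2-1 semitones)
Starting from B:
  B + 2 semitones → C#
  C# + 2 semitones → D#
  D# + 1 semitone → E
  E + 2 semitones → F#
  F# + 2 semitones → G#
  G# + 2 semitones → A#
  A# + 1 semitone → B
Scale: B C# D# E F# G# A#
Degree 3 = D#


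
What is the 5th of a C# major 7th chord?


Major 7th chord = root + major 3rd + perfect 5th + major 7th
Seventh chords stack in thirds, so the letter names are C-E-G-B
Root: C#
Major 3rd above C#: E#
Perfect 5th above C#: G#
Major 7th above C#: B#
The 5th = G#


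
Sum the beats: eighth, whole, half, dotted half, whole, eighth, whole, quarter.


Reasoning:
Beat values:
  eighth = 0.5 beats
  whole = 4 beats
  half = 2 beats
  dotted half = 3 beats
  whole = 4 beats
  eighth = 0.5 beats
  whole = 4 beats
  quarter = 1 beat
Sum = 0.5 + 4 + 2 + 3 + 4 + 0.5 + 4 + 1
= 19 beats


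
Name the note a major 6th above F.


Step by step:
A 6th spans 6 letter names, so from F we land on D
A major 6th = 9 semitones above F
Spell D at that pitch: D
= D


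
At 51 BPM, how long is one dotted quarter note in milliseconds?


Working:
One quarter-note beat = 60000 / BPM = 60000 / 51 ms
Dotted quarter note = 3/2 × quarter note
Duration = 3/2 × 60000 / 51 = 90000 / 51
= 1764.7 ms


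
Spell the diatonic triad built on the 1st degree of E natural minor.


Solution.
E natural minor scale: E F# G A B C D
Diatonic triad on degree 1 stacks scale notes 1, 3, 5: E G B
E→G = 3 semitones; E→B = 7 semitones → minor triad
= E G B (minor)


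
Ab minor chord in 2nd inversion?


Working:
Root position: Ab Cb Eb
2nd inversion: move root and 3rd up an octave
Bass note: Eb
Notes (bottom to top) = Eb Ab Cb


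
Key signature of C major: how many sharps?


Let's work it out.
Sharp major keys follow the circle of fifths: C(0), G(1), D(2), A(3), E(4), B(5), F#(6), C#(7)
C major has 0 sharps
= 0 sharps


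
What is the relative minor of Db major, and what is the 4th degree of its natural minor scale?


Reasoning:
The relative minor shares the major's key signature and starts on its 6th degree
6th degree = a major 6th above the tonic; a major 6th above Db is Bb
→ relative minor of Db major is Bb minor
Bb natural minor scale: Bb C Db Eb F Gb Ab
= Bb minor; 4th degree = Eb


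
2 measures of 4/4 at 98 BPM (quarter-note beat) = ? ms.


Let's work it out.
Quarter-note beat duration = 60000 / 98 ms
Beats per measure (4/4) = 4
One measure = 4 × 60000 / 98 = 240000 / 98 ms
2 measures = 2 × 240000 / 98 = 480000 / 98
= 4898.0 ms


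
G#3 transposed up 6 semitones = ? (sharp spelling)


Let's work it out.
G#3: chromatic position 8 in octave 3 → absolute = 3×12 + 8 = 44
Transpose up 6: 44 + 6 = 50
50 = 4×12 + 2 → D in octave 4
Result = D4


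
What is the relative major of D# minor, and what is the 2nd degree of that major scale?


The relative major shares the key signature and is a minor 3rd above the minor tonic
A minor 3rd above D# is F#
→ relative major of D# minor is F# major
F# major scale: F# G# A# B C# D# E#
= F# major; 2nd degree = G#


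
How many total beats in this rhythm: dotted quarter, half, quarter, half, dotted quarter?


Beat values:
  dotted quarter = 1.5 beats
  half = 2 beats
  quarter = 1 beat
  half = 2 beats
  dotted quarter = 1.5 beats
Sum = 1.5 + 2 + 1 + 2 + 1.5
= 8 beats


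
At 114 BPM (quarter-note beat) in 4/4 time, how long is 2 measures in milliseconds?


Let's work it out.
Quarter-note beat duration = 60000 / 114 ms
Beats per measure (4/4) = 4
One measure = 4 × 60000 / 114 = 240000 / 114 ms
2 measures = 2 × 240000 / 114 = 480000 / 114
= 4210.5 ms


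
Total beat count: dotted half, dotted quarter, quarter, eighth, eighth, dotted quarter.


Let's work it out.
Beat values:
  dotted half = 3 beats
  dotted quarter = 1.5 beats
  quarter = 1 beat
  eighth = 0.5 beats
  eighth = 0.5 beats
  dotted quarter = 1.5 beats
Sum = 3 + 1.5 + 1 + 0.5 + 0.5 + 1.5
= 8 beats


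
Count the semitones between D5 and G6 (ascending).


Absolute semitone position = octave×12 + chromatic position
D5: 5×12 + 2 = 62
G6: 6×12 + 7 = 79
Difference = 79 - 62 = 17
= 17 semitones


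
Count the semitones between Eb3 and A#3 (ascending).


Let's work it out.
Absolute semitone position = octave×12 + chromatic position
Eb3: 3×12 + 3 = 39
A#3: 3×12 + 10 = 46
Difference = 46 - 39 = 7
= 7 semitones


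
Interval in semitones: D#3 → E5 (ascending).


Absolute semitone position = octave×12 + chromatic position
D#3: 3×12 + 3 = 39
E5: 5×12 + 4 = 64
Difference = 64 - 39 = 25
= 25 semitones


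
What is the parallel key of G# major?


Step by step:
Parallel keys share the same tonic but differ in mode
G# major → parallel is G# minor
= G# minor


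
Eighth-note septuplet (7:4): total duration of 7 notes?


Septuplet: 7 notes occupy the space of 4 eighth notes
Space = 4 × 1/2 = 2 beats
Each septuplet note = 2 / 7 = 2/7 beats
7 notes = 7 × 2/7 = 2
= 2 beats


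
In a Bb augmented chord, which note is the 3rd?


Reasoning:
Augmented triad = root + major 3rd (4 semitones) + augmented 5th (8 semitones)
A triad on Bb stacks thirds, so the chord tones use letter names B-D-F
Root: Bb
Major 3rd above Bb: D
Augmented 5th above Bb: F#
The 3rd = D


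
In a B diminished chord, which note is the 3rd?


Working:
Diminished triad = root + minor 3rd (3 semitones) + diminished 5th (6 semitones)
A triad on B stacks thirds, so the chord tones use letter names B-D-F
Root: B
Minor 3rd above B: D
Diminished 5th above B: F
The 3rd = D


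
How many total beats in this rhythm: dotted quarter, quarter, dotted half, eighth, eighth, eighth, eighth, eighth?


Beat values:
  dotted quarter = 1.5 beats
  quarter = 1 beat
  dotted half = 3 beats
  eighth = 0.5 beats
  eighth = 0.5 beats
  eighth = 0.5 beats
  eighth = 0.5 beats
  eighth = 0.5 beats
Sum = 1.5 + 1 + 3 + 0.5 + 0.5 + 0.5 + 0.5 + 0.5
= 8 beats


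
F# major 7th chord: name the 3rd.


Let's work it out.
Major 7th chord = root + major 3rd + perfect 5th + major 7th
Seventh chords stack in thirds, so the letter names are F-A-C-E
Root: F#
Major 3rd above F#: A#
Perfect 5th above F#: C#
Major 7th above F#: E#
The 3rd = A#


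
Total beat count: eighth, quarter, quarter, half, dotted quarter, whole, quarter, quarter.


Beat values:
  eighth = 0.5 beats
  quarter = 1 beat
  quarter = 1 beat
  half = 2 beats
  dotted quarter = 1.5 beats
  whole = 4 beats
  quarter = 1 beat
  quarter = 1 beat
Sum = 0.5 + 1 + 1 + 2 + 1.5 + 4 + 1 + 1
= 12 beats


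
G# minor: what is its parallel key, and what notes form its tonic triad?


Working:
Parallel keys share the same tonic but differ in mode
G# minor → parallel is G# major
Tonic triad of G# major = G# B# D#
= G# major; triad = G# B# D#


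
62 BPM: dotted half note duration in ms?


One quarter-note beat = 60000 / BPM = 60000 / 62 ms
Dotted half note = 3 × quarter note
Duration = 3 × 60000 / 62 = 180000 / 62
= 2903.2 ms


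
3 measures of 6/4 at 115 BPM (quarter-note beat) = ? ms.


Quarter-note beat duration = 60000 / 115 ms
Beats per measure (6/4) = 6
One measure = 6 × 60000 / 115 = 360000 / 115 ms
3 measures = 3 × 360000 / 115 = 1080000 / 115
= 9391.3 ms


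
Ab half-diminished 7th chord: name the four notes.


Half-diminished 7th chord = root + minor 3rd + diminished 5th + minor 7th
Seventh chords stack in thirds, so the letter names are A-C-E-G
Root: Ab
Minor 3rd above Ab: Cb
Diminished 5th above Ab: Ebb
Minor 7th above Ab: Gb
Chord = Ab Cb Ebb Gb


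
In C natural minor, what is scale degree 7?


Natural minor scale pattern: W-H-W-W-H-W-W (2-1-2-2-1-2-2 semitones)
Starting from C:
  C + 2 semitones → D
  D + 1 semitone → Eb
  Eb + 2 semitones → F
  F + 2 semitones → G
  G + 1 semitone → Ab
  Ab + 2 semitones → Bb
  Bb + 2 semitones → C
Scale: C D Eb F G Ab Bb
Degree 7 = Bb


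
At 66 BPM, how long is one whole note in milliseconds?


Reasoning:
One quarter-note beat = 60000 / BPM = 60000 / 66 ms
Whole note = 4 × quarter note
Duration = 4 × 60000 / 66 = 240000 / 66
= 3636.4 ms


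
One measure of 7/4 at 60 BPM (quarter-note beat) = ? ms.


Solution.
Quarter-note beat duration = 60000 / 60 ms
Beats per measure (7/4) = 7
One measure = 7 × 60000 / 60 = 420000 / 60 ms
= 7000.0 ms


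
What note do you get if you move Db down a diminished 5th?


diminished 5th: 5 letter names, 6 semitones
Letter: D - 4 → G
Pitch: Db - 6 semitones, spelled as a G → G
= G


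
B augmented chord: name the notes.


Reasoning:
Augmented triad = root + major 3rd (4 semitones) + augmented 5th (8 semitones)
A triad on B stacks thirds, so the chord tones use letter names B-D-F
Root: B
Major 3rd above B: D#
Augmented 5th above B: F##
Chord = B D# F##


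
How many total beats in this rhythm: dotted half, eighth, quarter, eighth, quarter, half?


Reasoning:
Beat values:
  dotted half = 3 beats
  eighth = 0.5 beats
  quarter = 1 beat
  eighth = 0.5 beats
  quarter = 1 beat
  half = 2 beats
Sum = 3 + 0.5 + 1 + 0.5 + 1 + 2
= 8 beats


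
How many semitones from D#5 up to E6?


Solution.
Absolute semitone position = octave×12 + chromatic position
D#5: 5×12 + 3 = 63
E6: 6×12 + 4 = 76
Difference = 76 - 63 = 13
= 13 semitones


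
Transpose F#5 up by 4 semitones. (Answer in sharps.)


F#5: chromatic position 6 in octave 5 → absolute = 5×12 + 6 = 66
Transpose up 4: 66 + 4 = 70
70 = 5×12 + 10 → A# in octave 5
Result = A#5


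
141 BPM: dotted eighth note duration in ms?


One quarter-note beat = 60000 / BPM = 60000 / 141 ms
Dotted eighth note = 3/4 × quarter note
Duration = 3/4 × 60000 / 141 = 45000 / 141
= 319.1 ms


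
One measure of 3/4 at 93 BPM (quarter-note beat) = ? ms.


Reasoning:
Quarter-note beat duration = 60000 / 93 ms
Beats per measure (3/4) = 3
One measure = 3 × 60000 / 93 = 180000 / 93 ms
= 1935.5 ms


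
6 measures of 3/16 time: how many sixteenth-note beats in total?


Reasoning:
Time signature 3/16: the bottom number 16 means the sixteenth note gets one count
The top number 3 means 3 sixteenth-note beats per measure
Total = 3 × 6 measures
= 18 sixteenth-note beats


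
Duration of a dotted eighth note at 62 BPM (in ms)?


One quarter-note beat = 60000 / BPM = 60000 / 62 ms
Dotted eighth note = 3/4 × quarter note
Duration = 3/4 × 60000 / 62 = 45000 / 62
= 725.8 ms


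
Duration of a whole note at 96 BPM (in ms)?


One quarter-note beat = 60000 / BPM = 60000 / 96 ms
Whole note = 4 × quarter note
Duration = 4 × 60000 / 96 = 240000 / 96
= 2500.0 ms


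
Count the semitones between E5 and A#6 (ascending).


Absolute semitone position = octave×12 + chromatic position
E5: 5×12 + 4 = 64
A#6: 6×12 + 10 = 82
Difference = 82 - 64 = 18
= 18 semitones


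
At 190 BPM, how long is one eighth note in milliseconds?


Reasoning:
One quarter-note beat = 60000 / BPM = 60000 / 190 ms
Eighth note = 1/2 × quarter note
Duration = 1/2 × 60000 / 190 = 30000 / 190
= 157.9 ms


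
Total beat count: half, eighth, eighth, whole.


Solution.
Beat values:
  half = 2 beats
  eighth = 0.5 beats
  eighth = 0.5 beats
  whole = 4 beats
Sum = 2 + 0.5 + 0.5 + 4
= 7 beats


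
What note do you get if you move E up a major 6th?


major 6th: 6 letter names, 9 semitones
Letter: E + 5 → C
Pitch: E + 9 semitones, spelled as a C → C#
= C#


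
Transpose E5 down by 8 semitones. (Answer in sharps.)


Reasoning:
E5: chromatic position 4 in octave 5 → absolute = 5×12 + 4 = 64
Transpose down 8: 64 - 8 = 56
56 = 4×12 + 8 → G# in octave 4
Result = G#4


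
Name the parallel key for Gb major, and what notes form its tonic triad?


Reasoning:
Parallel keys share the same tonic but differ in mode
Gb major → parallel is Gb minor
Tonic triad of Gb minor = Gb Bbb Db
= Gb minor; triad = Gb Bbb Db


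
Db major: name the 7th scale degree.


Working:
Major scale pattern: W-W-H-W-W-W-H (2-2-1-2-2-2-1 semitones)
Starting from Db:
  Db + 2 semitones → Eb
  Eb + 2 semitones → F
  F + 1 semitone → Gb
  Gb + 2 semitones → Ab
  Ab + 2 semitones → Bb
  Bb + 2 semitones → C
  C + 1 semitone → Db
Scale: Db Eb F Gb Ab Bb C
Degree 7 = C


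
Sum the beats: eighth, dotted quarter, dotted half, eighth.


Step by step:
Beat values:
  eighth = 0.5 beats
  dotted quarter = 1.5 beats
  dotted half = 3 beats
  eighth = 0.5 beats
Sum = 0.5 + 1.5 + 3 + 0.5
= 5.5 beats


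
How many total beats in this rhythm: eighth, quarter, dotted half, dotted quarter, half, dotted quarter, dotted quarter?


Solution.
Beat values:
  eighth = 0.5 beats
  quarter = 1 beat
  dotted half = 3 beats
  dotted quarter = 1.5 beats
  half = 2 beats
  dotted quarter = 1.5 beats
  dotted quarter = 1.5 beats
Sum = 0.5 + 1 + 3 + 1.5 + 2 + 1.5 + 1.5
= 11 beats


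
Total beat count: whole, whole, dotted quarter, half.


Step by step:
Beat values:
  whole = 4 beats
  whole = 4 beats
  dotted quarter = 1.5 beats
  half = 2 beats
Sum = 4 + 4 + 1.5 + 2
= 11.5 beats


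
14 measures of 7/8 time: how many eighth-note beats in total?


Working:
Time signature 7/8: the bottom number 8 means the eighth note gets one count
The top number 7 means 7 eighth-note beats per measure
Total = 7 × 14 measures
= 98 eighth-note beats


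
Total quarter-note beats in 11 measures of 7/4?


Working:
Time signature 7/4: the bottom number 4 means the quarter note gets one count
The top number 7 means 7 quarter-note beats per measure
Total = 7 × 11 measures
= 77 quarter-note beats


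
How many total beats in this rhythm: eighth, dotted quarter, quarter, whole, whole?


Reasoning:
Beat values:
  eighth = 0.5 beats
  dotted quarter = 1.5 beats
  quarter = 1 beat
  whole = 4 beats
  whole = 4 beats
Sum = 0.5 + 1.5 + 1 + 4 + 4
= 11 beats


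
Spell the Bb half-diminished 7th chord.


Solution.
Half-diminished 7th chord = root + minor 3rd + diminished 5th + minor 7th
Seventh chords stack in thirds, so the letter names are B-D-F-A
Root: Bb
Minor 3rd above Bb: Db
Diminished 5th above Bb: Fb
Minor 7th above Bb: Ab
Chord = Bb Db Fb Ab


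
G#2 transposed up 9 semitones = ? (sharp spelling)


Step by step:
G#2: chromatic position 8 in octave 2 → absolute = 2×12 + 8 = 32
Transpose up 9: 32 + 9 = 41
41 = 3×12 + 5 → F in octave 3
Result = F3


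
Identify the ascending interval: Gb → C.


Reasoning:
Letter names: G → C spans 4 letter names → a 4th
Semitones: Gb → C = 6 half-steps
A 4th of 6 semitones is an augmented 4th
= augmented 4th
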